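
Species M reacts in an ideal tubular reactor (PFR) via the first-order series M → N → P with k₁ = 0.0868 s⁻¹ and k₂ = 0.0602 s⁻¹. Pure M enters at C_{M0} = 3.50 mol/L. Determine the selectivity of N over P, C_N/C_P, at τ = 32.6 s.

0.394

The intermediate concentration in a first-order A→B→C sequence is C_N = k₁C_{M0}(e^(−k₁τ) − e^(−k₂τ))/(k₂−k₁).
e^(−k₁τ) = e^(−0.0868×32.6) = e^(−2.830) = 0.05903; e^(−k₂τ) = e^(−1.963) = 0.1405.
C_N = 0.0868×3.50/(0.0602−0.0868) × (0.05903−0.1405) = (-11.42)×(-0.08147) = 0.9305 mol/L.
C_M = C_{M0}e^(−k₁τ) = 0.2066 mol/L, so C_P = C_{M0}−C_M−C_N = 2.363 mol/L; C_N/C_P = 0.394.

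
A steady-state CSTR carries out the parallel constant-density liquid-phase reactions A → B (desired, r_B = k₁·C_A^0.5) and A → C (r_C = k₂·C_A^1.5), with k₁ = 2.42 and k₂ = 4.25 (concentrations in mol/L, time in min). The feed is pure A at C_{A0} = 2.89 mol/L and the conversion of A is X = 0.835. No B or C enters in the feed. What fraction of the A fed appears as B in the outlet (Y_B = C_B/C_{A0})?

0.454

Exit C_A = C_{A0}(1−X) = 2.89×0.165 = 0.4769 mol/L.
A CSTR operates uniformly at the exit composition, giving r_B = 1.671 and r_C = 1.399 (each k·C_A^n at C_A = 0.4769).
Fraction of consumed A going to B: r_B/(r_B+r_C) = 0.5442.
C_B = 0.5442·C_{A0}·X = 0.5442×2.89×0.835 = 1.31 mol/L; Y_B = C_B/C_{A0} = 0.454.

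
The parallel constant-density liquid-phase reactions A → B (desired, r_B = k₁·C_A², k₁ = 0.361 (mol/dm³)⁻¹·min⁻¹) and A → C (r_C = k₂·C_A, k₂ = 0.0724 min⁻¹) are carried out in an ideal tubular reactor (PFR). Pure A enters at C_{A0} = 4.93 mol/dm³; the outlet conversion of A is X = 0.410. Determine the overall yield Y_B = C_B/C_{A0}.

C_A = C_{A0}(1−X) = 2.909 mol/dm³.
Along a PFR/batch, dC_C/dC_A = −r_C/(r_B+r_C) = −k₂/(k₂+k₁·C_A).
Integrating from C_{A0} to C_A: C_C = (0.0724/0.361)·ln[(0.0724+0.361·4.93)/(0.0724+0.361·2.91)] = 0.2006·ln(1.852/1.122) = 0.1004 mol/dm³.
Then C_B = (C_{A0}−C_A) − C_C = 2.021 − 0.1004 = 1.921 mol/dm³.
Y_B = C_B/C_{A0} = 1.921/4.93 = 0.390.

0.390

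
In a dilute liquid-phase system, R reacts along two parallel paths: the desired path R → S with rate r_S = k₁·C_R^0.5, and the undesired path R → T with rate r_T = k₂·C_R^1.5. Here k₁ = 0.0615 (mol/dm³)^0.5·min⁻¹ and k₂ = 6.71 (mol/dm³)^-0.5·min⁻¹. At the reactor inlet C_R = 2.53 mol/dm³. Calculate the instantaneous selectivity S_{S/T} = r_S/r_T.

S_{S/T} = r_S/r_T = (k₁·C_R^0.5)/(k₂·C_R^1.5) = (k₁/k₂)·C_R⁻¹.
= (0.0615×2.530^0.5) / (6.71×2.530^1.5) = 0.09782/27.00 = 0.00362.
The undesired path is higher order in R, so low C_R (CSTR or dilute feed) favours S.

0.00362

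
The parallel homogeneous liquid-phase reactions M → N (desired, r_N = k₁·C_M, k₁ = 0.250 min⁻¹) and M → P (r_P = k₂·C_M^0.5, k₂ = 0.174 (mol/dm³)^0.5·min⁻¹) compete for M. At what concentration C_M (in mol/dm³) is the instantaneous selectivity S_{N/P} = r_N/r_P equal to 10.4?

S_{N/P} = (k₁/k₂)·C_M^0.5 ⇒ C_M = (S·k₂/k₁)^(2).
= (10.4×0.174/0.250)^(2) = (7.238)^(2) = 52.4 mol/dm³.

52.4 mol/dm³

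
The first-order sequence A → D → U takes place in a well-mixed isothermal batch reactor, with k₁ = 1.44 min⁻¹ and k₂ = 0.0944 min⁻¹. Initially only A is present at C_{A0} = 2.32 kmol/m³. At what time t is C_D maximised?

For first-order series the maximum of C_D occurs at t_opt = ln(k₂/k₁)/(k₂−k₁).
= ln(0.0944/1.44)/(0.0944−1.44) = ln(0.06556)/-1.346 = -2.725/-1.346 = 2.03 min.

2.03 min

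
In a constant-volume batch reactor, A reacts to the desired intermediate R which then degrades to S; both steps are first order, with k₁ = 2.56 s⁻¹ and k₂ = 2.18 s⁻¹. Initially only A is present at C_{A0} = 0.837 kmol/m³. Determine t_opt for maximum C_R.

0.423 s

For first-order series the maximum of C_R occurs at t_opt = ln(k₂/k₁)/(k₂−k₁).
= ln(2.18/2.56)/(2.18−2.56) = ln(0.8516)/-0.3800 = -0.1607/-0.3800 = 0.423 s.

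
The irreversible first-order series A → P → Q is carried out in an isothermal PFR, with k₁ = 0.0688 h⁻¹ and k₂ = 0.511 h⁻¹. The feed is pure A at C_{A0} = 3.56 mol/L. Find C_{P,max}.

Evaluating C_P at τ_opt = ln(k₂/k₁)/(k₂−k₁) gives C_{P,max}/C_{A0} = (k₁/k₂)^[k₂/(k₂−k₁)].
= (0.0688/0.511)^(0.511/(0.511−0.0688)) = (0.1346)^(1.156) = 0.09855.
C_{P,max} = 0.09855×3.56 = 0.351 mol/L.

0.351 mol/L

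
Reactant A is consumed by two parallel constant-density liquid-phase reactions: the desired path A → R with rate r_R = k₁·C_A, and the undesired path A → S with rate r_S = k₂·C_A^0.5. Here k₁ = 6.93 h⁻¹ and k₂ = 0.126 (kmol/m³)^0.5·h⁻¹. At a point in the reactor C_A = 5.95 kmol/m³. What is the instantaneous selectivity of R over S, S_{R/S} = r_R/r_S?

S_{R/S} = r_R/r_S = (k₁·C_A)/(k₂·C_A^0.5) = (k₁/k₂)·C_A^0.5.
= (6.93×5.950) / (0.126×5.950^0.5) = 41.23/0.3073 = 134.

134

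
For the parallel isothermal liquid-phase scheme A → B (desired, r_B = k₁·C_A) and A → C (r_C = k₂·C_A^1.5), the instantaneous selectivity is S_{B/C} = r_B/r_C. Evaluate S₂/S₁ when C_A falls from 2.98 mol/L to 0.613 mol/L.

S_{B/C} = (k₁/k₂)·C_A^-0.5, so S₂/S₁ = (C_{A,2}/C_{A,1})^-0.5.
= (0.613/2.98)^(-0.5) = (0.2057)^(-0.5) = 2.20.

2.20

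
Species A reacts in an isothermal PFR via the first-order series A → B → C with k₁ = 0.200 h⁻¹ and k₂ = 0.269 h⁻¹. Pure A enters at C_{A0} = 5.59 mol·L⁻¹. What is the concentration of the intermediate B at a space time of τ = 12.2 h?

0.804 mol·L⁻¹

For first-order series with pure A initially, C_B(τ) = k₁C_{A0}/(k₂−k₁)·(e^(−k₁τ) − e^(−k₂τ)).
e^(−k₁τ) = e^(−0.200×12.2) = e^(−2.440) = 0.08716; e^(−k₂τ) = e^(−3.282) = 0.03756.
C_B = 0.200×5.59/(0.269−0.200) × (0.08716−0.03756) = 16.20×0.04960 = 0.8037 mol·L⁻¹.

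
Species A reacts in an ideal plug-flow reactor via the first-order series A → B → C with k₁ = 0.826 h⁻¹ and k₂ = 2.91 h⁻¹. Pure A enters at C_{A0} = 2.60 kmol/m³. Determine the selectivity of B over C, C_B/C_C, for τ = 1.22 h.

0.266

The intermediate concentration in a first-order A→B→C sequence is C_B = k₁C_{A0}(e^(−k₁τ) − e^(−k₂τ))/(k₂−k₁).
e^(−k₁τ) = e^(−0.826×1.22) = e^(−1.008) = 0.3651; e^(−k₂τ) = e^(−3.550) = 0.02872.
C_B = 0.826×2.60/(2.91−0.826) × (0.3651−0.02872) = 1.031×0.3363 = 0.3466 kmol/m³.
C_A = C_{A0}e^(−k₁τ) = 0.9491 kmol/m³, so C_C = C_{A0}−C_A−C_B = 1.304 kmol/m³; C_B/C_C = 0.266.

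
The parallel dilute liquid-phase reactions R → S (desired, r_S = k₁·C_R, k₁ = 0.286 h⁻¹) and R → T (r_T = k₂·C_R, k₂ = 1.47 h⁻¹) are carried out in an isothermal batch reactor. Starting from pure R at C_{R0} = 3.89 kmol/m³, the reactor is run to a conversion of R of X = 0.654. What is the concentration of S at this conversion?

0.414 kmol/m³

C_R = C_{R0}(1−X) = 1.346 kmol/m³.
Both paths are first order in R, so the instantaneous fraction to S is constant: dC_S/d(−C_R) = k₁/(k₁+k₂) = 0.1629.
C_S = 0.1629·(C_{R0}−C_R) = 0.1629×2.544 = 0.414 kmol/m³.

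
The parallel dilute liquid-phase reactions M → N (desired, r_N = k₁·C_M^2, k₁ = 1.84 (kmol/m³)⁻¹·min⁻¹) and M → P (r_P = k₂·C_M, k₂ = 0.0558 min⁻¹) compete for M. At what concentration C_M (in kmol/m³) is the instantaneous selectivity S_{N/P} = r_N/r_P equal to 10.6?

0.321 kmol/m³

S_{N/P} = (k₁/k₂)·C_M ⇒ C_M = S·k₂/k₁.
= 10.6×0.0558/1.84 = 0.321 kmol/m³.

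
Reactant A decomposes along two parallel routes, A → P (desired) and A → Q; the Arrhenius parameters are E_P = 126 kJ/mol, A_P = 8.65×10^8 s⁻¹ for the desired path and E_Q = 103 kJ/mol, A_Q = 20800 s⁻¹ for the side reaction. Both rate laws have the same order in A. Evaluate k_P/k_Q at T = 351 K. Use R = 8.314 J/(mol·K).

k_P/k_Q = (A_P/A_Q)·exp[−(E_P−E_Q)/(RT)] = (A_P/A_Q)·exp[(E_Q−E_P)/(RT)].
(E_Q−E_P)/(RT) = (103−126)×10³/(8.314×351) = -23000/2918 = -7.882.
k_P/k_Q = (8.65×10^8/20800)·exp(-7.882) = 41587 × 3.777×10^-4 = 15.7.

15.7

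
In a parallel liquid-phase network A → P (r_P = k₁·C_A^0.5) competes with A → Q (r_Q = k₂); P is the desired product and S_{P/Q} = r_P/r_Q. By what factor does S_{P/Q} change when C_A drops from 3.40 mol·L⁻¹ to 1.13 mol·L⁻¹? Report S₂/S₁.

S_{P/Q} = (k₁/k₂)·C_A^0.5, so S₂/S₁ = (C_{A,2}/C_{A,1})^0.5.
= (1.13/3.40)^0.5 = (0.3324)^0.5 = 0.577.

0.577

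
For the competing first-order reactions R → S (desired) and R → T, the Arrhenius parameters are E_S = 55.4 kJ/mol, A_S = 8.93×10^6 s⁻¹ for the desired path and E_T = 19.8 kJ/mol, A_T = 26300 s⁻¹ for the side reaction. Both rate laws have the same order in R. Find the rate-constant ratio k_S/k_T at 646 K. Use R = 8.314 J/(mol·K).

Since both paths have the same order in R, the concentration cancels and S_{S/T} = k_S/k_T = (A_S/A_T)·exp[(E_T−E_S)/(RT)].
(E_T−E_S)/(RT) = (19.8−55.4)×10³/(8.314×646) = -35600/5371 = -6.628.
k_S/k_T = (8.93×10^6/26300)·exp(-6.628) = 339.5 × 0.001322 = 0.449.

0.449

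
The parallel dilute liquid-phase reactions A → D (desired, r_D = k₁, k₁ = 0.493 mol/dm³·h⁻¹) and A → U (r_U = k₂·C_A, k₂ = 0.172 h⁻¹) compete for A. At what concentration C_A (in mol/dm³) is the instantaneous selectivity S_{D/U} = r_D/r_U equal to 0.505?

S_{D/U} = (k₁/k₂)·C_A⁻¹ ⇒ C_A = (S·k₂/k₁)^(-1).
= (0.505×0.172/0.493)^(-1) = (0.1762)^(-1) = 5.68 mol/dm³.

5.68 mol/dm³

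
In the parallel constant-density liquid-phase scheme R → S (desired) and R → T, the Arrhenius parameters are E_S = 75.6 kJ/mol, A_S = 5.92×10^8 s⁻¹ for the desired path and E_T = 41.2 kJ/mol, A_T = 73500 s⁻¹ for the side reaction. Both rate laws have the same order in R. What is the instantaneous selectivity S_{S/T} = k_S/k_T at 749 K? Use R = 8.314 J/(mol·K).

32.1

Since both paths have the same order in R, the concentration cancels and S_{S/T} = k_S/k_T = (A_S/A_T)·exp[(E_T−E_S)/(RT)].
(E_T−E_S)/(RT) = (41.2−75.6)×10³/(8.314×749) = -34400/6227 = -5.524.
k_S/k_T = (5.92×10^8/73500)·exp(-5.524) = 8054 × 0.003989 = 32.1.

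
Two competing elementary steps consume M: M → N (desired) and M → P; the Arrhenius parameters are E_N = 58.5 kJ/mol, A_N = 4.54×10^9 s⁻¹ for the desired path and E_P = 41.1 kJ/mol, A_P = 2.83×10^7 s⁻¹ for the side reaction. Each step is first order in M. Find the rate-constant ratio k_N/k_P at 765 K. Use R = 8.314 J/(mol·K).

k_N/k_P = (A_N/A_P)·exp[−(E_N−E_P)/(RT)] = (A_N/A_P)·exp[(E_P−E_N)/(RT)].
(E_P−E_N)/(RT) = (41.1−58.5)×10³/(8.314×765) = -17400/6360 = -2.736.
k_N/k_P = (4.54×10^9/2.83×10^7)·exp(-2.736) = 160.4 × 0.06484 = 10.4.
Since E_N > E_P, raising the temperature improves selectivity toward N.

10.4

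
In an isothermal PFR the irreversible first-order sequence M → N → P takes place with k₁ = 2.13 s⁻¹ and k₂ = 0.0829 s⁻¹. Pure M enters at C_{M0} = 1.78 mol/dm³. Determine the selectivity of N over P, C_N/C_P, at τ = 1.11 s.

For first-order series with pure M initially, C_N(τ) = k₁C_{M0}/(k₂−k₁)·(e^(−k₁τ) − e^(−k₂τ)).
e^(−k₁τ) = e^(−2.13×1.11) = e^(−2.364) = 0.09402; e^(−k₂τ) = e^(−0.09202) = 0.9121.
C_N = 2.13×1.78/(0.0829−2.13) × (0.09402−0.9121) = (-1.852)×(-0.8181) = 1.515 mol/dm³.
C_M = C_{M0}e^(−k₁τ) = 0.1673 mol/dm³, so C_P = C_{M0}−C_M−C_N = 0.09751 mol/dm³; C_N/C_P = 15.5.

15.5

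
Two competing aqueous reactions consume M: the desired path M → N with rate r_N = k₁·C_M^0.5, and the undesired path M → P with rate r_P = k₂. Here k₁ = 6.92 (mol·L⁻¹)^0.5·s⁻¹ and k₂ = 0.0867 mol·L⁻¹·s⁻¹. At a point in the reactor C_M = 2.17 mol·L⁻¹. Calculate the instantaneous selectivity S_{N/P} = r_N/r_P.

S_{N/P} = r_N/r_P = (k₁·C_M^0.5)/(k₂) = (k₁/k₂)·C_M^0.5.
= (6.92×2.170^0.5) / (0.0867) = 10.19/0.08670 = 118.
Since the desired path is higher order in M, keeping C_M high (PFR or concentrated feed) favours N.

118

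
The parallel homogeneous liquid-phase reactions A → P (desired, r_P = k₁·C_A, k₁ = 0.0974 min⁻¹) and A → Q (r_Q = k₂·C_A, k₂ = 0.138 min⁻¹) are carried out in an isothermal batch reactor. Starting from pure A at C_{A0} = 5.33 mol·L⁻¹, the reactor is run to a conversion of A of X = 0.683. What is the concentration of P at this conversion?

C_A = C_{A0}(1−X) = 1.690 mol·L⁻¹.
Both paths are first order in A, so the instantaneous fraction to P is constant: dC_P/d(−C_A) = k₁/(k₁+k₂) = 0.4138.
C_P = 0.4138·(C_{A0}−C_A) = 0.4138×3.640 = 1.51 mol·L⁻¹.

1.51 mol·L⁻¹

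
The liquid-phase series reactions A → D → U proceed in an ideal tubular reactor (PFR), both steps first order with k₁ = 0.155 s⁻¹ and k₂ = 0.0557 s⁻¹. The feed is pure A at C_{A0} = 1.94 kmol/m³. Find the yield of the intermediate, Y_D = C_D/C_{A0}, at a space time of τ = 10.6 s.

0.563

The intermediate concentration in a first-order A→B→C sequence is C_D = k₁C_{A0}(e^(−k₁τ) − e^(−k₂τ))/(k₂−k₁).
e^(−k₁τ) = e^(−0.155×10.6) = e^(−1.643) = 0.1934; e^(−k₂τ) = e^(−0.5904) = 0.5541.
C_D = 0.155×1.94/(0.0557−0.155) × (0.1934−0.5541) = (-3.028)×(-0.3607) = 1.092 kmol/m³.
Y_D = C_D/C_{A0} = 1.092/1.94 = 0.563.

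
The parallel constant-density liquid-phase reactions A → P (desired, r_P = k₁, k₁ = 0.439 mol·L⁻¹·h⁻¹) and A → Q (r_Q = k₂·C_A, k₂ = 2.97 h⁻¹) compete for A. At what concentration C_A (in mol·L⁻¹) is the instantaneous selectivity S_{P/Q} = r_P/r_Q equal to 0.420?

S_{P/Q} = (k₁/k₂)·C_A⁻¹ ⇒ C_A = (S·k₂/k₁)^(-1).
= (0.420×2.97/0.439)^(-1) = (2.841)^(-1) = 0.352 mol·L⁻¹.

0.352 mol·L⁻¹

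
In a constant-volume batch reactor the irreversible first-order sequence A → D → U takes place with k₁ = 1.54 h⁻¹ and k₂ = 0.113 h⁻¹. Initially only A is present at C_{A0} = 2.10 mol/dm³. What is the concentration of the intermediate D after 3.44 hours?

1.53 mol/dm³

For first-order series with pure A initially, C_D(t) = k₁C_{A0}/(k₂−k₁)·(e^(−k₁t) − e^(−k₂t)).
e^(−k₁t) = e^(−1.54×3.44) = e^(−5.298) = 0.005004; e^(−k₂t) = e^(−0.3887) = 0.6779.
C_D = 1.54×2.10/(0.113−1.54) × (0.005004−0.6779) = (-2.266)×(-0.6729) = 1.525 mol/dm³.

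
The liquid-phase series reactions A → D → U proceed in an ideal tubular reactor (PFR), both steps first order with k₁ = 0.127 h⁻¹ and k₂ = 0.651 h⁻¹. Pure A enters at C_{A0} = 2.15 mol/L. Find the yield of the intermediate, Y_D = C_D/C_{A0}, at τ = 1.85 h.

0.119

The intermediate concentration in a first-order A→B→C sequence is C_D = k₁C_{A0}(e^(−k₁τ) − e^(−k₂τ))/(k₂−k₁).
e^(−k₁τ) = e^(−0.127×1.85) = e^(−0.2350) = 0.7906; e^(−k₂τ) = e^(−1.204) = 0.2999.
C_D = 0.127×2.15/(0.651−0.127) × (0.7906−0.2999) = 0.5211×0.4907 = 0.2557 mol/L.
Y_D = C_D/C_{A0} = 0.2557/2.15 = 0.119.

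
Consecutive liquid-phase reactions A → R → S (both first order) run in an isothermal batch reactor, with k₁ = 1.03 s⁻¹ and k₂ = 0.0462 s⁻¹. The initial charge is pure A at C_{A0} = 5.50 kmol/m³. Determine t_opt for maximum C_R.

Setting dC_R/dt = 0 gives t_opt = ln(k₂/k₁)/(k₂−k₁).
= ln(0.0462/1.03)/(0.0462−1.03) = ln(0.04485)/-0.9838 = -3.104/-0.9838 = 3.16 s.

3.16 s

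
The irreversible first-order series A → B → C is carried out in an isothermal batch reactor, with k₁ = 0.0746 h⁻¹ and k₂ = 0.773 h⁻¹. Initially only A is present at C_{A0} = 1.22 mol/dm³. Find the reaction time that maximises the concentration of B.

Setting dC_B/dt = 0 gives t_opt = ln(k₂/k₁)/(k₂−k₁).
= ln(0.773/0.0746)/(0.773−0.0746) = ln(10.36)/0.6984 = 2.338/0.6984 = 3.35 h.

3.35 h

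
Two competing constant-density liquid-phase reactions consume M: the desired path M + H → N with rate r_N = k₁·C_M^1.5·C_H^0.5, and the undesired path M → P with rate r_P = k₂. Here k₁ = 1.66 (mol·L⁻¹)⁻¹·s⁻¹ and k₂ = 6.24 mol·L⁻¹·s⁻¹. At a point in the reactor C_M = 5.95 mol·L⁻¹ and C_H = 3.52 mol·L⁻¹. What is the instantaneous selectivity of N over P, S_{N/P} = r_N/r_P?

7.24

S_{N/P} = r_N/r_P = (k₁·C_M^1.5·C_H^0.5)/(k₂) = (k₁/k₂)·C_M^1.5·C_H^0.5.
= (1.66×5.950^1.5×3.520^0.5) / (6.24) = 45.20/6.240 = 7.24.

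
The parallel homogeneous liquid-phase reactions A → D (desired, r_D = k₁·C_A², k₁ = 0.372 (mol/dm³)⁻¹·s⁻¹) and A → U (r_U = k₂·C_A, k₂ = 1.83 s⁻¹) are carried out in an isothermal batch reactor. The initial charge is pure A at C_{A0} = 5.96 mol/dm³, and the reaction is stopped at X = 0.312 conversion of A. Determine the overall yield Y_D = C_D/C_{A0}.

C_A = C_{A0}(1−X) = 4.100 mol/dm³.
Along a PFR/batch, dC_U/dC_A = −r_U/(r_D+r_U) = −k₂/(k₂+k₁·C_A).
Integrating from C_{A0} to C_A: C_U = (1.83/0.372)·ln[(1.83+0.372·5.96)/(1.83+0.372·4.10)] = 4.919·ln(4.047/3.355) = 0.9221 mol/dm³.
Then C_D = (C_{A0}−C_A) − C_U = 1.860 − 0.9221 = 0.9374 mol/dm³.
Y_D = C_D/C_{A0} = 0.9374/5.96 = 0.157.

0.157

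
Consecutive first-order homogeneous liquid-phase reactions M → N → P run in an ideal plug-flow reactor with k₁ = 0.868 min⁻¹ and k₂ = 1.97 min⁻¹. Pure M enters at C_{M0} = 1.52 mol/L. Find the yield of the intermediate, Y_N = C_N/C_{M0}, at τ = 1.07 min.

0.215

Solving the coupled first-order balances gives C_N(τ) = [k₁/(k₂−k₁)]·C_{M0}·(e^(−k₁τ) − e^(−k₂τ)).
e^(−k₁τ) = e^(−0.868×1.07) = e^(−0.9288) = 0.3950; e^(−k₂τ) = e^(−2.108) = 0.1215.
C_N = 0.868×1.52/(1.97−0.868) × (0.3950−0.1215) = 1.197×0.2736 = 0.3275 mol/L.
Y_N = C_N/C_{M0} = 0.3275/1.52 = 0.215.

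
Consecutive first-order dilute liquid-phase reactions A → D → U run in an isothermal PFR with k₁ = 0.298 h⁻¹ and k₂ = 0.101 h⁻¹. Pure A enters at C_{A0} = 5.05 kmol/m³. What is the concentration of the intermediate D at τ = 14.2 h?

The intermediate concentration in a first-order A→B→C sequence is C_D = k₁C_{A0}(e^(−k₁τ) − e^(−k₂τ))/(k₂−k₁).
e^(−k₁τ) = e^(−0.298×14.2) = e^(−4.232) = 0.01453; e^(−k₂τ) = e^(−1.434) = 0.2383.
C_D = 0.298×5.05/(0.101−0.298) × (0.01453−0.2383) = (-7.639)×(-0.2238) = 1.709 kmol/m³.

1.71 kmol/m³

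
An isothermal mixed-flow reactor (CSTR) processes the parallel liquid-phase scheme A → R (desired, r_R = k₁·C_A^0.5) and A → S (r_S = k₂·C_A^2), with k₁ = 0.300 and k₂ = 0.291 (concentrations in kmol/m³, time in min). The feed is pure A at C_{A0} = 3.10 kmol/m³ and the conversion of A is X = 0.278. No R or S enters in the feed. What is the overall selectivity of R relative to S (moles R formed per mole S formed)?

0.308

Exit C_A = C_{A0}(1−X) = 3.10×0.722 = 2.238 kmol/m³.
A CSTR operates uniformly at the exit composition, giving r_R = 0.4488 and r_S = 1.458 (each k·C_A^n at C_A = 2.238).
Overall selectivity = C_R/C_S = r_Rτ/(r_Sτ) = r_R/r_S = 0.308.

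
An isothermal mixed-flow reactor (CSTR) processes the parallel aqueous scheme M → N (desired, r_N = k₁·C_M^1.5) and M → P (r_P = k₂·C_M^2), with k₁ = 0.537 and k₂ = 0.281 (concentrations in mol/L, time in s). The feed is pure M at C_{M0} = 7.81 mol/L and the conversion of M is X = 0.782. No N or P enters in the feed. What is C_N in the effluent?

3.63 mol/L

Exit C_M = C_{M0}(1−X) = 7.81×0.218 = 1.703 mol/L.
Rates in a CSTR are evaluated at the outlet concentration: r_N = 0.537×1.703^1.5 = 1.193, r_P = 0.281×1.703^2 = 0.8146.
Fraction of consumed M going to N: r_N/(r_N+r_P) = 0.5943.
C_N = 0.5943·C_{M0}·X = 0.5943×7.81×0.782 = 3.63 mol/L.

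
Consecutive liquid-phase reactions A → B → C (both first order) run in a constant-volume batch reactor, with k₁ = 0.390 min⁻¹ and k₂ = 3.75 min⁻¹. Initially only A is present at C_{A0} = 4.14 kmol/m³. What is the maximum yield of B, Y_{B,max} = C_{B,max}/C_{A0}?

0.0800

For a first-order series the maximum intermediate yield is C_{B,max}/C_{A0} = (k₁/k₂)^[k₂/(k₂−k₁)].
= (0.390/3.75)^(3.75/(3.75−0.390)) = (0.1040)^(1.116) = 0.07997.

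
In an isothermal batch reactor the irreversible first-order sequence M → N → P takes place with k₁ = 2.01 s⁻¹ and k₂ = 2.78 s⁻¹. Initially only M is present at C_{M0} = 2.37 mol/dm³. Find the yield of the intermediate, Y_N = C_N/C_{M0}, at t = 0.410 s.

0.310

The intermediate concentration in a first-order A→B→C sequence is C_N = k₁C_{M0}(e^(−k₁t) − e^(−k₂t))/(k₂−k₁).
e^(−k₁t) = e^(−2.01×0.410) = e^(−0.8241) = 0.4386; e^(−k₂t) = e^(−1.140) = 0.3199.
C_N = 2.01×2.37/(2.78−2.01) × (0.4386−0.3199) = 6.187×0.1187 = 0.7346 mol/dm³.
Y_N = C_N/C_{M0} = 0.7346/2.37 = 0.310.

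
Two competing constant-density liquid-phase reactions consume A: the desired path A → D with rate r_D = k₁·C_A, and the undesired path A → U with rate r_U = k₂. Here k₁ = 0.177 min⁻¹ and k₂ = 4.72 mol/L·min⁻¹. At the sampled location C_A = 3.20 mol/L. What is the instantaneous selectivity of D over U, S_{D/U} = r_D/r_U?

S_{D/U} = r_D/r_U = (k₁·C_A)/(k₂) = (k₁/k₂)·C_A.
= (0.177×3.200) / (4.72) = 0.5664/4.720 = 0.120.
Since the desired path is higher order in A, keeping C_A high (PFR or concentrated feed) favours D.

0.120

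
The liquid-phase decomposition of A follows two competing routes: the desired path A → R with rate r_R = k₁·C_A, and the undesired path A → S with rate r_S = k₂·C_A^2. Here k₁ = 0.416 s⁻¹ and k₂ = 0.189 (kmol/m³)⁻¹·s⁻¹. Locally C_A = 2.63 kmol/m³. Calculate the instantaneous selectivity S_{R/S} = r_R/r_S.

0.837

S_{R/S} = r_R/r_S = (k₁·C_A)/(k₂·C_A^2) = (k₁/k₂)·C_A⁻¹.
= (0.416×2.630) / (0.189×2.630^2) = 1.094/1.307 = 0.837.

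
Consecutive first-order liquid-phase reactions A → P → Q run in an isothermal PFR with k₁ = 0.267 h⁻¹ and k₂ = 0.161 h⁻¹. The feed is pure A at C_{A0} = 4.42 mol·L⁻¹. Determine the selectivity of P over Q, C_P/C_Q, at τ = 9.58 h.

For first-order series with pure A initially, C_P(τ) = k₁C_{A0}/(k₂−k₁)·(e^(−k₁τ) − e^(−k₂τ)).
e^(−k₁τ) = e^(−0.267×9.58) = e^(−2.558) = 0.07747; e^(−k₂τ) = e^(−1.542) = 0.2139.
C_P = 0.267×4.42/(0.161−0.267) × (0.07747−0.2139) = (-11.13)×(-0.1364) = 1.519 mol·L⁻¹.
C_A = C_{A0}e^(−k₁τ) = 0.3424 mol·L⁻¹, so C_Q = C_{A0}−C_A−C_P = 2.559 mol·L⁻¹; C_P/C_Q = 0.593.

0.593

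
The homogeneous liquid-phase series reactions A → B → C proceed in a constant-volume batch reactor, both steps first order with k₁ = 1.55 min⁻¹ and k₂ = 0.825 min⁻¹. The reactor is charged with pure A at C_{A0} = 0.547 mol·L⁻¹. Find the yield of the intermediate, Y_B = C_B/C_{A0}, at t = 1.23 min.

The intermediate concentration in a first-order A→B→C sequence is C_B = k₁C_{A0}(e^(−k₁t) − e^(−k₂t))/(k₂−k₁).
e^(−k₁t) = e^(−1.55×1.23) = e^(−1.907) = 0.1486; e^(−k₂t) = e^(−1.015) = 0.3625.
C_B = 1.55×0.547/(0.825−1.55) × (0.1486−0.3625) = (-1.169)×(-0.2139) = 0.2501 mol·L⁻¹.
Y_B = C_B/C_{A0} = 0.2501/0.547 = 0.457.

0.457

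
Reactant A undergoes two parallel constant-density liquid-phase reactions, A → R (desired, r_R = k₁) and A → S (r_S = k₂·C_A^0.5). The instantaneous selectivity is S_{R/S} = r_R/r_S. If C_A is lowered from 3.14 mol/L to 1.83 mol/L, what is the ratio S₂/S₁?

S_{R/S} = (k₁/k₂)·C_A^-0.5, so S₂/S₁ = (C_{A,2}/C_{A,1})^-0.5.
= (1.83/3.14)^(-0.5) = (0.5828)^(-0.5) = 1.31.
Selectivity toward R rises as C_A falls — low-concentration operation is favoured.

1.31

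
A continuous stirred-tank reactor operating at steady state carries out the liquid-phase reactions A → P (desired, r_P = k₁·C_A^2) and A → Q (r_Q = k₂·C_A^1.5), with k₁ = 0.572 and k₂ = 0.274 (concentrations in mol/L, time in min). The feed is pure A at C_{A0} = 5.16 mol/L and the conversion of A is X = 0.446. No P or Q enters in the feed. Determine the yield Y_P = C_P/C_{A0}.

Exit C_A = C_{A0}(1−X) = 5.16×0.554 = 2.859 mol/L.
In a CSTR the entire volume is at exit conditions, so r_P = 0.572×2.859^2 = 4.674 and r_Q = 0.274×2.859^1.5 = 1.324.
Fraction of consumed A going to P: r_P/(r_P+r_Q) = 0.7792.
C_P = 0.7792·C_{A0}·X = 0.7792×5.16×0.446 = 1.79 mol/L; Y_P = C_P/C_{A0} = 0.348.

0.348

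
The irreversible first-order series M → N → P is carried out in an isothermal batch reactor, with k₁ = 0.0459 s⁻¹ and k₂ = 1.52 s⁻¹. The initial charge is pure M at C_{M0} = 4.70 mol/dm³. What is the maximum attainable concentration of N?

At the optimum, C_{N,max}/C_{M0} = (k₁/k₂)^[k₂/(k₂−k₁)].
= (0.0459/1.52)^(1.52/(1.52−0.0459)) = (0.03020)^(1.031) = 0.02708.
C_{N,max} = 0.02708×4.70 = 0.127 mol/dm³.

0.127 mol/dm³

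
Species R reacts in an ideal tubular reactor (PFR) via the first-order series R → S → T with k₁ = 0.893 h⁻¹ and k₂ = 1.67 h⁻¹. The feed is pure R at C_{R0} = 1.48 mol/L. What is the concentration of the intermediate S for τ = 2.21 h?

For first-order series with pure R initially, C_S(τ) = k₁C_{R0}/(k₂−k₁)·(e^(−k₁τ) − e^(−k₂τ)).
e^(−k₁τ) = e^(−0.893×2.21) = e^(−1.974) = 0.1390; e^(−k₂τ) = e^(−3.691) = 0.02495.
C_S = 0.893×1.48/(1.67−0.893) × (0.1390−0.02495) = 1.701×0.1140 = 0.1939 mol/L.

0.194 mol/L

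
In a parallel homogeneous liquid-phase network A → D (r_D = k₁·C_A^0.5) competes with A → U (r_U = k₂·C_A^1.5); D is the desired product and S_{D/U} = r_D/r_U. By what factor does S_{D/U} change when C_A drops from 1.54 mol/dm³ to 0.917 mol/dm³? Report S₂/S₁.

S_{D/U} = (k₁/k₂)·C_A⁻¹, so S₂/S₁ = (C_{A,2}/C_{A,1})⁻¹.
= 1.54/0.917 = 1.68.
Selectivity toward D rises as C_A falls — low-concentration operation is favoured.

1.68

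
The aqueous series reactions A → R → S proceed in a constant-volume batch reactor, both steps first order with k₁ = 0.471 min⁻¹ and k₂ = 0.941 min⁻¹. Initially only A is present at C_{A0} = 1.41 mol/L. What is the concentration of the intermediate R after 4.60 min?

Solving the coupled first-order balances gives C_R(t) = [k₁/(k₂−k₁)]·C_{A0}·(e^(−k₁t) − e^(−k₂t)).
e^(−k₁t) = e^(−0.471×4.60) = e^(−2.167) = 0.1146; e^(−k₂t) = e^(−4.329) = 0.01319.
C_R = 0.471×1.41/(0.941−0.471) × (0.1146−0.01319) = 1.413×0.1014 = 0.1433 mol/L.

0.143 mol/L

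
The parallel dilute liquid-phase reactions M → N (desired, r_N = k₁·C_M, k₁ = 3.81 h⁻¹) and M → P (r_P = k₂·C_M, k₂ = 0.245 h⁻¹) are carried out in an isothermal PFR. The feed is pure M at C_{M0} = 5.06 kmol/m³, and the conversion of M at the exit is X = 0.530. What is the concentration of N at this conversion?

2.52 kmol/m³

C_M = C_{M0}(1−X) = 2.378 kmol/m³.
Both paths are first order in M, so the instantaneous fraction to N is constant: dC_N/d(−C_M) = k₁/(k₁+k₂) = 0.9396.
C_N = 0.9396·(C_{M0}−C_M) = 0.9396×2.682 = 2.52 kmol/m³.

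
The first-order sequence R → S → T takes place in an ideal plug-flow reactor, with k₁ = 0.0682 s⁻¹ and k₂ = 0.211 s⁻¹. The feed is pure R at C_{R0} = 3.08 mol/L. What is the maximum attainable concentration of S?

0.580 mol/L

At the optimum, C_{S,max}/C_{R0} = (k₁/k₂)^[k₂/(k₂−k₁)].
= (0.0682/0.211)^(0.211/(0.211−0.0682)) = (0.3232)^(1.478) = 0.1885.
C_{S,max} = 0.1885×3.08 = 0.580 mol/L.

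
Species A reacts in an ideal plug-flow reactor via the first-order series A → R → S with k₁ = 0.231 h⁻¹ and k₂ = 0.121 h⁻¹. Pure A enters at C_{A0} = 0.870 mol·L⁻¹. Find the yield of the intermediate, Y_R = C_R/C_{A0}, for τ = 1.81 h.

For first-order series with pure A initially, C_R(τ) = k₁C_{A0}/(k₂−k₁)·(e^(−k₁τ) − e^(−k₂τ)).
e^(−k₁τ) = e^(−0.231×1.81) = e^(−0.4181) = 0.6583; e^(−k₂τ) = e^(−0.2190) = 0.8033.
C_R = 0.231×0.870/(0.121−0.231) × (0.6583−0.8033) = (-1.827)×(-0.1450) = 0.2650 mol·L⁻¹.
Y_R = C_R/C_{A0} = 0.2650/0.870 = 0.305.

0.305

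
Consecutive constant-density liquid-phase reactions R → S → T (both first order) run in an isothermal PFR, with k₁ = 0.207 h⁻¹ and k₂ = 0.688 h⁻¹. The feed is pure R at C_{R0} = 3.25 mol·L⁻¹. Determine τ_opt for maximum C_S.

2.50 h

For first-order series the maximum of C_S occurs at τ_opt = ln(k₂/k₁)/(k₂−k₁).
= ln(0.688/0.207)/(0.688−0.207) = ln(3.324)/0.4810 = 1.201/0.4810 = 2.50 h.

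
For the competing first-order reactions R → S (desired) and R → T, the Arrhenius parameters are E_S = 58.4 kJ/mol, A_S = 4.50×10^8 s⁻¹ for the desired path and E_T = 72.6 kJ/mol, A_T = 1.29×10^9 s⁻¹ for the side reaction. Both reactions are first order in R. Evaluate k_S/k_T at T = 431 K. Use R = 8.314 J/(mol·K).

18.4

With equal orders, S_{S/T} = k_S/k_T = (A_S/A_T)·exp[(E_T−E_S)/(RT)].
(E_T−E_S)/(RT) = (72.6−58.4)×10³/(8.314×431) = 14200/3583 = 3.963.
k_S/k_T = (4.50×10^8/1.29×10^9)·exp(3.963) = 0.3488 × 52.60 = 18.4.
Since E_S < E_T, lowering the temperature improves selectivity toward S.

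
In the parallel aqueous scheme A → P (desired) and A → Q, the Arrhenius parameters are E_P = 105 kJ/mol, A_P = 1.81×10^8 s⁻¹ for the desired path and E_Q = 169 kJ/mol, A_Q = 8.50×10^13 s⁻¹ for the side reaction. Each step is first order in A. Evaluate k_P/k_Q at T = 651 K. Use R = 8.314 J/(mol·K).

With equal orders, S_{P/Q} = k_P/k_Q = (A_P/A_Q)·exp[(E_Q−E_P)/(RT)].
(E_Q−E_P)/(RT) = (169−105)×10³/(8.314×651) = 64000/5412 = 11.82.
k_P/k_Q = (1.81×10^8/8.50×10^13)·exp(11.82) = 2.129×10^-6 × 1.366×10^5 = 0.291.

0.291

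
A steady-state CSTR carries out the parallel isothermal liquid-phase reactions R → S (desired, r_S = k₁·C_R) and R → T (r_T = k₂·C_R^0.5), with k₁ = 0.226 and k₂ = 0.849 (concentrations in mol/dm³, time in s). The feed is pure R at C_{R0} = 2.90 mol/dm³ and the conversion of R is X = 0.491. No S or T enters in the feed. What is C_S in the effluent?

Exit C_R = C_{R0}(1−X) = 2.90×0.509 = 1.476 mol/dm³.
In a CSTR the entire volume is at exit conditions, so r_S = 0.226×1.476 = 0.3336 and r_T = 0.849×1.476^0.5 = 1.031.
Fraction of consumed R going to S: r_S/(r_S+r_T) = 0.2444.
C_S = 0.2444·C_{R0}·X = 0.2444×2.90×0.491 = 0.348 mol/dm³.

0.348 mol/dm³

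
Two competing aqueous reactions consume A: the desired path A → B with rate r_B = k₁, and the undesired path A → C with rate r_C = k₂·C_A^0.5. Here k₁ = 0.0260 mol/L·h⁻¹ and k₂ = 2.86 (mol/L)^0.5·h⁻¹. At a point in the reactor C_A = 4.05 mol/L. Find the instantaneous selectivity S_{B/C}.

0.00452

S_{B/C} = r_B/r_C = (k₁)/(k₂·C_A^0.5) = (k₁/k₂)·C_A^-0.5.
= (0.0260) / (2.86×4.050^0.5) = 0.02600/5.756 = 0.00452.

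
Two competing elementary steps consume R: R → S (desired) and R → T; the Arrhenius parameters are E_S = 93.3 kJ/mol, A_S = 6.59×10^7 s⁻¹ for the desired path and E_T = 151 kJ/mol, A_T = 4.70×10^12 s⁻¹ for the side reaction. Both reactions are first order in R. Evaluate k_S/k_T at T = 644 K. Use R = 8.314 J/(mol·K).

Since both paths have the same order in R, the concentration cancels and S_{S/T} = k_S/k_T = (A_S/A_T)·exp[(E_T−E_S)/(RT)].
(E_T−E_S)/(RT) = (151−93.3)×10³/(8.314×644) = 57700/5354 = 10.78.
k_S/k_T = (6.59×10^7/4.70×10^12)·exp(10.78) = 1.402×10^-5 × 47885 = 0.671.
Since E_S < E_T, lowering the temperature improves selectivity toward S.

0.671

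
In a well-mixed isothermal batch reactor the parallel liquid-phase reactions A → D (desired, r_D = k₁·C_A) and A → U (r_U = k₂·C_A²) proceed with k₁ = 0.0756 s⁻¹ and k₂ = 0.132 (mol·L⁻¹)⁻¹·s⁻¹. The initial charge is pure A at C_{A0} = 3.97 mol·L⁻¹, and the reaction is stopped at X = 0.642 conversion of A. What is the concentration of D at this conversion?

C_A = C_{A0}(1−X) = 1.421 mol·L⁻¹.
Along a PFR/batch, dC_D/dC_A = −r_D/(r_D+r_U) = −k₁/(k₁+k₂·C_A).
Integrating from C_{A0} to C_A: C_D = (0.0756/0.132)·ln[(0.0756+0.132·3.97)/(0.0756+0.132·1.42)] = 0.5727·ln(0.5996/0.2632) = 0.4716 mol·L⁻¹.

0.472 mol·L⁻¹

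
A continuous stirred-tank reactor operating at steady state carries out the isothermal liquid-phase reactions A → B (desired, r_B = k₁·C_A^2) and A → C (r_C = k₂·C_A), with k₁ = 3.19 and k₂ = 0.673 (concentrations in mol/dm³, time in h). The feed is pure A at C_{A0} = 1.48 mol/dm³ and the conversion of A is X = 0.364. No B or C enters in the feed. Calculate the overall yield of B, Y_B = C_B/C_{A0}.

Exit C_A = C_{A0}(1−X) = 1.48×0.636 = 0.9413 mol/dm³.
In a CSTR the entire volume is at exit conditions, so r_B = 3.19×0.9413^2 = 2.826 and r_C = 0.673×0.9413 = 0.6335.
Fraction of consumed A going to B: r_B/(r_B+r_C) = 0.8169.
C_B = 0.8169·C_{A0}·X = 0.8169×1.48×0.364 = 0.440 mol/dm³; Y_B = C_B/C_{A0} = 0.297.

0.297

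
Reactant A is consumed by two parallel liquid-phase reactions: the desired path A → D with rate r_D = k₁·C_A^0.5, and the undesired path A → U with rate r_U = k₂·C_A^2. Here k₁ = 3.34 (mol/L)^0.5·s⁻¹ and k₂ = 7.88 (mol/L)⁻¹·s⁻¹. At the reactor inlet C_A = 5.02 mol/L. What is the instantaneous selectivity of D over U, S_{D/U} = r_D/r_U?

0.0377

S_{D/U} = r_D/r_U = (k₁·C_A^0.5)/(k₂·C_A^2) = (k₁/k₂)·C_A^-1.5.
= (3.34×5.020^0.5) / (7.88×5.020^2) = 7.483/198.6 = 0.0377.
The undesired path is higher order in A, so low C_A (CSTR or dilute feed) favours D.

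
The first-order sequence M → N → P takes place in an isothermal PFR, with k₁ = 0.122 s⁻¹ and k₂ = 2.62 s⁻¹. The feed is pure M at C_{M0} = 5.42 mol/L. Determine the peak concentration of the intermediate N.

0.217 mol/L

Evaluating C_N at τ_opt = ln(k₂/k₁)/(k₂−k₁) gives C_{N,max}/C_{M0} = (k₁/k₂)^[k₂/(k₂−k₁)].
= (0.122/2.62)^(2.62/(2.62−0.122)) = (0.04656)^(1.049) = 0.04009.
C_{N,max} = 0.04009×5.42 = 0.217 mol/L.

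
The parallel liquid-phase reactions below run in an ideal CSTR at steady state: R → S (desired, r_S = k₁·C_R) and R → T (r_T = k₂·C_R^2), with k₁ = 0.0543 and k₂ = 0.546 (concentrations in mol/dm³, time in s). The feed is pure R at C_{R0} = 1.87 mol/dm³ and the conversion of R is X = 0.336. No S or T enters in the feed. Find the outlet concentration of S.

0.0466 mol/dm³

Exit C_R = C_{R0}(1−X) = 1.87×0.664 = 1.242 mol/dm³.
In a CSTR the entire volume is at exit conditions, so r_S = 0.0543×1.242 = 0.06742 and r_T = 0.546×1.242^2 = 0.8418.
Fraction of consumed R going to S: r_S/(r_S+r_T) = 0.07415.
C_S = 0.07415·C_{R0}·X = 0.07415×1.87×0.336 = 0.0466 mol/dm³.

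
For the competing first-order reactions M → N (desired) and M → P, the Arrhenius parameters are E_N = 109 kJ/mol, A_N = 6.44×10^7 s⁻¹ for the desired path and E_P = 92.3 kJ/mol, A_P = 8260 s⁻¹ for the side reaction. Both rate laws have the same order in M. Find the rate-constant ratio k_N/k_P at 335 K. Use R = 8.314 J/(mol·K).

19.4

Since both paths have the same order in M, the concentration cancels and S_{N/P} = k_N/k_P = (A_N/A_P)·exp[(E_P−E_N)/(RT)].
(E_P−E_N)/(RT) = (92.3−109)×10³/(8.314×335) = -16700/2785 = -5.996.
k_N/k_P = (6.44×10^7/8260)·exp(-5.996) = 7797 × 0.002489 = 19.4.
Since E_N > E_P, raising the temperature improves selectivity toward N.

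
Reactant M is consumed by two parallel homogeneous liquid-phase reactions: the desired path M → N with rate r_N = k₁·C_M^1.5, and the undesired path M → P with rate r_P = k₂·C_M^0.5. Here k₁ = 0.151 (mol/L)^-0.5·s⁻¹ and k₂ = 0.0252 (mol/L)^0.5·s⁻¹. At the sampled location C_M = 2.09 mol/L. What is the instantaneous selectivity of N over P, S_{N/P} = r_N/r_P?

S_{N/P} = r_N/r_P = (k₁·C_M^1.5)/(k₂·C_M^0.5) = (k₁/k₂)·C_M.
= (0.151×2.090^1.5) / (0.0252×2.090^0.5) = 0.4562/0.03643 = 12.5.
Since the desired path is higher order in M, keeping C_M high (PFR or concentrated feed) favours N.

12.5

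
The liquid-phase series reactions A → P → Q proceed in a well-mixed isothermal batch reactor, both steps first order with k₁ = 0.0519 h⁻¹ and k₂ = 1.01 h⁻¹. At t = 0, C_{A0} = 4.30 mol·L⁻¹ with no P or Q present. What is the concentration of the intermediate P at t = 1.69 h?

0.171 mol·L⁻¹

Solving the coupled first-order balances gives C_P(t) = [k₁/(k₂−k₁)]·C_{A0}·(e^(−k₁t) − e^(−k₂t)).
e^(−k₁t) = e^(−0.0519×1.69) = e^(−0.08771) = 0.9160; e^(−k₂t) = e^(−1.707) = 0.1814.
C_P = 0.0519×4.30/(1.01−0.0519) × (0.9160−0.1814) = 0.2329×0.7346 = 0.1711 mol·L⁻¹.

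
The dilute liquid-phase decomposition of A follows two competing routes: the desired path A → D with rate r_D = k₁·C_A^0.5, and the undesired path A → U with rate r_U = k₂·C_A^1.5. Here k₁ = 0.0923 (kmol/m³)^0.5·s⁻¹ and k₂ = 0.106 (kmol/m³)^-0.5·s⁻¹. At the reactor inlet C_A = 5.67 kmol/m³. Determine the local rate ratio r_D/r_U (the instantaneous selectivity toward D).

S_{D/U} = r_D/r_U = (k₁·C_A^0.5)/(k₂·C_A^1.5) = (k₁/k₂)·C_A⁻¹.
= (0.0923×5.670^0.5) / (0.106×5.670^1.5) = 0.2198/1.431 = 0.154.
The undesired path is higher order in A, so low C_A (CSTR or dilute feed) favours D.

0.154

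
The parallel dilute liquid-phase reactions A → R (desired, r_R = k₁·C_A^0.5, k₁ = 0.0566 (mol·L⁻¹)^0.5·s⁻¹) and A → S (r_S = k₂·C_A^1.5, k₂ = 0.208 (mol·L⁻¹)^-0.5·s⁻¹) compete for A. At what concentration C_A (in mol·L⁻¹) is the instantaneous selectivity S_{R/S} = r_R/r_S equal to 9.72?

0.0280 mol·L⁻¹

S_{R/S} = (k₁/k₂)·C_A⁻¹ ⇒ C_A = (S·k₂/k₁)^(-1).
= (9.72×0.208/0.0566)^(-1) = (35.72)^(-1) = 0.0280 mol·L⁻¹.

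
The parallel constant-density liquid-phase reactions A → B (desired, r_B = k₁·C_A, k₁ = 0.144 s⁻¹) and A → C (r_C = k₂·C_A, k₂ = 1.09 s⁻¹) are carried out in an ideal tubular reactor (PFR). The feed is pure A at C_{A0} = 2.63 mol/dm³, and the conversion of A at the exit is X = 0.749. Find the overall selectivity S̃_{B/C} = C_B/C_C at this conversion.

0.132

C_A = C_{A0}(1−X) = 0.6601 mol/dm³.
Both paths are first order in A, so the instantaneous fraction to B is constant: dC_B/d(−C_A) = k₁/(k₁+k₂) = 0.1167.
C_B = 0.1167·(C_{A0}−C_A) = 0.1167×1.970 = 0.230 mol/dm³.
C_C = (C_{A0}−C_A)−C_B = 1.740 mol/dm³; S̃_{B/C} = 0.2299/1.740 = 0.132.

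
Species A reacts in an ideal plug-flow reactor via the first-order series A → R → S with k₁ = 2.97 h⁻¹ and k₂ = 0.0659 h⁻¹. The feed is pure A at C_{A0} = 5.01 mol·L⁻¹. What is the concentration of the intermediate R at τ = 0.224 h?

The intermediate concentration in a first-order A→B→C sequence is C_R = k₁C_{A0}(e^(−k₁τ) − e^(−k₂τ))/(k₂−k₁).
e^(−k₁τ) = e^(−2.97×0.224) = e^(−0.6653) = 0.5141; e^(−k₂τ) = e^(−0.01476) = 0.9853.
C_R = 2.97×5.01/(0.0659−2.97) × (0.5141−0.9853) = (-5.124)×(-0.4712) = 2.414 mol·L⁻¹.

2.41 mol·L⁻¹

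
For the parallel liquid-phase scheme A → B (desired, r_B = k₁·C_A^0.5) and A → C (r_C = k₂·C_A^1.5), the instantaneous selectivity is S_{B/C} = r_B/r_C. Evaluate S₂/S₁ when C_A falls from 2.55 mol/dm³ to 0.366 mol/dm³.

S_{B/C} = (k₁/k₂)·C_A⁻¹, so S₂/S₁ = (C_{A,2}/C_{A,1})⁻¹.
= 2.55/0.366 = 6.97.

6.97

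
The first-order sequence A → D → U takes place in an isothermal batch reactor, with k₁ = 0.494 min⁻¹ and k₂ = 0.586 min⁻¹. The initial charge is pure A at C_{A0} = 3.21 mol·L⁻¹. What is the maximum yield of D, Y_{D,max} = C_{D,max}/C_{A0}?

Evaluating C_D at t_opt = ln(k₂/k₁)/(k₂−k₁) gives C_{D,max}/C_{A0} = (k₁/k₂)^[k₂/(k₂−k₁)].
= (0.494/0.586)^(0.586/(0.586−0.494)) = (0.8430)^(6.370) = 0.3369.

0.337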